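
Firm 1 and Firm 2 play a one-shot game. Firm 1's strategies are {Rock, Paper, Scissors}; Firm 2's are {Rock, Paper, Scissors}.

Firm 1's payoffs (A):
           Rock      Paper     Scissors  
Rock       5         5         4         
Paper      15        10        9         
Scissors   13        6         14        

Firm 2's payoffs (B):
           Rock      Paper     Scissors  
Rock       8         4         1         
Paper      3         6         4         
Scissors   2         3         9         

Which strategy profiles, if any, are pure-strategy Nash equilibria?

Check mutual best responses: a cell is a NE iff neither player can gain by unilaterally deviating.
Firm 1's best responses — vs Rock: Paper (payoff 15); vs Paper: Paper (payoff 10); vs Scissors: Scissors (payoff 14).
Firm 2's best responses — vs Rock: Rock (payoff 8); vs Paper: Paper (payoff 6); vs Scissors: Scissors (payoff 9).
Mutual best responses occur at (Paper, Paper) and (Scissors, Scissors); at each, neither player gains by switching.

(Paper, Paper) and (Scissors, Scissors)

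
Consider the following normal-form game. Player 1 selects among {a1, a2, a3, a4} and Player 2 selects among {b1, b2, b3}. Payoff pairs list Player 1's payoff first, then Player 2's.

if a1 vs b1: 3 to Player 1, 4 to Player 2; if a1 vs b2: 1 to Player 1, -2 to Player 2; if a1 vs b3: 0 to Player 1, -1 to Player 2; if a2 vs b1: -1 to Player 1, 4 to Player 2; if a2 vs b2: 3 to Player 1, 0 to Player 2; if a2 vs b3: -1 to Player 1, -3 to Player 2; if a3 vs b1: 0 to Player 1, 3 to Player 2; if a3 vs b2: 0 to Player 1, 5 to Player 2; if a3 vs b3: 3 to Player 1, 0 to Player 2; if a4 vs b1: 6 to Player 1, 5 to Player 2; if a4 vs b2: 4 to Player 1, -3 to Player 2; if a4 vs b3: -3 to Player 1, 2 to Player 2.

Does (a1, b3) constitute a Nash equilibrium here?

No

Holding Player 2 at b3: Player 1 gets 0 from a1 but could get 3 by switching to a3. Player 1 has a profitable deviation.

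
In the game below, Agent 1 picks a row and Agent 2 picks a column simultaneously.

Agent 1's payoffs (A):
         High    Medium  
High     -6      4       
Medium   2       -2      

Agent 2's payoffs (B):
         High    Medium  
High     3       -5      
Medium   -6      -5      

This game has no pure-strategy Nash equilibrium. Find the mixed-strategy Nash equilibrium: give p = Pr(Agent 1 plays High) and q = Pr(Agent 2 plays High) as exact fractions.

p = 1/9, q = 3/7

Each player's mixing probability is pinned down by making the *other* player indifferent.
Agent 2 indifferent between High and Medium: p·3 + (1−p)·(-6) = p·(-5) + (1−p)·(-5) ⟹ (-6) + 9p = (-5) + 0p ⟹ p = 1/9.
Agent 1 indifferent between High and Medium: q·(-6) + (1−q)·4 = q·2 + (1−q)·(-2) ⟹ 4 + (-10)q = (-2) + 4q ⟹ q = 3/7.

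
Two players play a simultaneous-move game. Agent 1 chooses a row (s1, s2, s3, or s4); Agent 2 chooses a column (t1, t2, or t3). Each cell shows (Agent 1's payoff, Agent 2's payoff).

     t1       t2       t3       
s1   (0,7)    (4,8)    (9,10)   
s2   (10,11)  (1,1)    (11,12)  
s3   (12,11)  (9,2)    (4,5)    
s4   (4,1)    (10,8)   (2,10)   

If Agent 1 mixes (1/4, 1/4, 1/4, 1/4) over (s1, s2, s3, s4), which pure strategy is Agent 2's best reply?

t3

Agent 2's best reply maximizes expected payoff against the mix.
t1: (1/4)·7 + (1/4)·11 + (1/4)·11 + (1/4)·1 = 15/2
t2: (1/4)·8 + (1/4)·1 + (1/4)·2 + (1/4)·8 = 19/4
t3: (1/4)·10 + (1/4)·12 + (1/4)·5 + (1/4)·10 = 37/4
Highest expected payoff is 37/4, from t3.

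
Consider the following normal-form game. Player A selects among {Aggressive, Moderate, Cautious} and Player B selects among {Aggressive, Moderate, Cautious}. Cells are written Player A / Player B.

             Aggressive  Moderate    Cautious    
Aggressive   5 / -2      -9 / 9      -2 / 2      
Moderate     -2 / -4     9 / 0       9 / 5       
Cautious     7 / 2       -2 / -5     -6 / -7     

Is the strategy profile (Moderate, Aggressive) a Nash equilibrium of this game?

Holding Player B at Aggressive: Player A gets -2 from Moderate but could get 7 by switching to Cautious. Player A has a profitable deviation.

No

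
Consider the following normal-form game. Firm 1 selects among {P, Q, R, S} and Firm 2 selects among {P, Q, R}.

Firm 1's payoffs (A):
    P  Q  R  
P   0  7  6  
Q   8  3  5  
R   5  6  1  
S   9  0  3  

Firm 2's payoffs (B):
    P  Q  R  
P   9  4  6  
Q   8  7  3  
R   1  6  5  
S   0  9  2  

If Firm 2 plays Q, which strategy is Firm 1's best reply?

P

With Firm 2 fixed at Q, Firm 1's payoffs are: P → 7, Q → 3, R → 6, S → 0.
The maximum is 7, achieved by P.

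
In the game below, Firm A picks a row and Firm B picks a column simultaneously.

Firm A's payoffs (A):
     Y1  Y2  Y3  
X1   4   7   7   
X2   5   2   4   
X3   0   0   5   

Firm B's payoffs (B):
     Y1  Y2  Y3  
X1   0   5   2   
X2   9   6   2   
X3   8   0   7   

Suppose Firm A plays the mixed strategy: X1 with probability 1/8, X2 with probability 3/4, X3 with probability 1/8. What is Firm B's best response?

Compute Firm B's expected payoff from each pure strategy against the given mix.
Y1: (1/8)·0 + (3/4)·9 + (1/8)·8 = 31/4
Y2: (1/8)·5 + (3/4)·6 + (1/8)·0 = 41/8
Y3: (1/8)·2 + (3/4)·2 + (1/8)·7 = 21/8
Highest expected payoff is 31/4, from Y1.

Y1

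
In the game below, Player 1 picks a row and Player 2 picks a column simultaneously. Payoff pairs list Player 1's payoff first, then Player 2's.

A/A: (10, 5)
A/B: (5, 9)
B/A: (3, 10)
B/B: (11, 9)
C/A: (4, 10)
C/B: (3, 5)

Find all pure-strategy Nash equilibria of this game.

A profile is a Nash equilibrium when each player is best-responding to the other.
Player 1's best responses — vs A: A (payoff 10); vs B: B (payoff 11).
Player 2's best responses — vs A: B (payoff 9); vs B: A (payoff 10); vs C: A (payoff 10).
No cell has both players best-responding. For instance, Player 1's best reply to A is A, but against A Player 2 prefers B over A.

None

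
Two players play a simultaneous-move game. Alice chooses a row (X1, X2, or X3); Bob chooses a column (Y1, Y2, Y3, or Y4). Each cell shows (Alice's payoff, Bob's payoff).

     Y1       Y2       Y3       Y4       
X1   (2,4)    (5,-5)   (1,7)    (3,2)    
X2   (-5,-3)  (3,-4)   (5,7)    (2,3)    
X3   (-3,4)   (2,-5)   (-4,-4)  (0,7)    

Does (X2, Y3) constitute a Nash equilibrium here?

Yes

Holding Bob at Y3: Alice gets 5 from X2, versus 1 from X1, -4 from X3. No profitable deviation for Alice.
Holding Alice at X2: Bob gets 7 from Y3, versus -3 from Y1, -4 from Y2, 3 from Y4. No profitable deviation for Bob either.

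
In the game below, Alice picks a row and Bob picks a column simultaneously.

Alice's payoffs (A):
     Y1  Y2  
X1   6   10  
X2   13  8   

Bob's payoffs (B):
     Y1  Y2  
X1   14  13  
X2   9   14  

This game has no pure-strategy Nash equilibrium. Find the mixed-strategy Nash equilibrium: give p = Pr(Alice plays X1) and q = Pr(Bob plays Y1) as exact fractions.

Each player's mixing probability is pinned down by making the *other* player indifferent.
Bob indifferent between Y1 and Y2: p·14 + (1−p)·9 = p·13 + (1−p)·14 ⟹ 9 + 5p = 14 + (-1)p ⟹ p = 5/6.
Alice indifferent between X1 and X2: q·6 + (1−q)·10 = q·13 + (1−q)·8 ⟹ 10 + (-4)q = 8 + 5q ⟹ q = 2/9.

p = 5/6, q = 2/9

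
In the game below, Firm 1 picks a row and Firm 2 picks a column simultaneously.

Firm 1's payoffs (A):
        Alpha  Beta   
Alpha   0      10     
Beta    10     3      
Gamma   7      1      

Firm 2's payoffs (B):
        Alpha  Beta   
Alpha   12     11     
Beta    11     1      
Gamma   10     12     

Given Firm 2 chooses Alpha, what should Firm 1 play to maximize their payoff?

Beta

With Firm 2 fixed at Alpha, Firm 1's payoffs are: Alpha → 0, Beta → 10, Gamma → 7.
The maximum is 10, achieved by Beta.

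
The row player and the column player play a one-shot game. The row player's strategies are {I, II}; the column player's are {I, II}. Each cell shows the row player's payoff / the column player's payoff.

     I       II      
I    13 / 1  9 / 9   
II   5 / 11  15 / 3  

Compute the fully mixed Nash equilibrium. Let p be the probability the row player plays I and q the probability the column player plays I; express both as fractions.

Each player's mixing probability is pinned down by making the *other* player indifferent.
The column player indifferent between I and II: p·1 + (1−p)·11 = p·9 + (1−p)·3 ⟹ 11 + (-10)p = 3 + 6p ⟹ p = 1/2.
The row player indifferent between I and II: q·13 + (1−q)·9 = q·5 + (1−q)·15 ⟹ 9 + 4q = 15 + (-10)q ⟹ q = 3/7.

p = 1/2, q = 3/7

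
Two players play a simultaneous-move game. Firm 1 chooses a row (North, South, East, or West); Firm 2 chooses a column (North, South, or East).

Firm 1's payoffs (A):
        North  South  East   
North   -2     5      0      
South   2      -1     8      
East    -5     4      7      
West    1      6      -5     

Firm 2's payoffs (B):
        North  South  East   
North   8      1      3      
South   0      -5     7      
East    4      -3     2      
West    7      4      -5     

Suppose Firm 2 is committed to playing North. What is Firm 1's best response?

With Firm 2 fixed at North, Firm 1's payoffs are: North → -2, South → 2, East → -5, West → 1.
The maximum is 2, achieved by South.

South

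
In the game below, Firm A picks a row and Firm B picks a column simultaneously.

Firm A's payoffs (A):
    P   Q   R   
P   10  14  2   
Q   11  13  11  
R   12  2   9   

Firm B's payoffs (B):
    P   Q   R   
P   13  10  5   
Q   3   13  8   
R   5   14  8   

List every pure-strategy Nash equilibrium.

Check mutual best responses: a cell is a NE iff neither player can gain by unilaterally deviating.
Firm A's best responses — vs P: R (payoff 12); vs Q: P (payoff 14); vs R: Q (payoff 11).
Firm B's best responses — vs P: P (payoff 13); vs Q: Q (payoff 13); vs R: Q (payoff 14).
No cell has both players best-responding. For instance, Firm A's best reply to Q is P, but against P Firm B prefers P over Q.

There is no pure-strategy Nash equilibrium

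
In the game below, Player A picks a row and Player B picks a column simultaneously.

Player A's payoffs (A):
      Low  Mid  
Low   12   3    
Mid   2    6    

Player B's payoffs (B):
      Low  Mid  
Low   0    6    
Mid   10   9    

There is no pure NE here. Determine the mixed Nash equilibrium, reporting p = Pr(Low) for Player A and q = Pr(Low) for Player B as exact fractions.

p = 1/7, q = 3/13

In a mixed NE each player is indifferent between their pure strategies, so the opponent's mix sets the indifference.
Player B indifferent between Low and Mid: p·0 + (1−p)·10 = p·6 + (1−p)·9 ⟹ 10 + (-10)p = 9 + (-3)p ⟹ p = 1/7.
Player A indifferent between Low and Mid: q·12 + (1−q)·3 = q·2 + (1−q)·6 ⟹ 3 + 9q = 6 + (-4)q ⟹ q = 3/13.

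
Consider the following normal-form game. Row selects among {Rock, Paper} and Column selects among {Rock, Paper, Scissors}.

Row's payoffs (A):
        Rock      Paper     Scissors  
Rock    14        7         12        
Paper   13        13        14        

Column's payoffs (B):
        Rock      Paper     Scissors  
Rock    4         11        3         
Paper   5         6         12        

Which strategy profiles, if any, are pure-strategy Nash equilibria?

Check mutual best responses: a cell is a NE iff neither player can gain by unilaterally deviating.
Row's best responses — vs Rock: Rock (payoff 14); vs Paper: Paper (payoff 13); vs Scissors: Paper (payoff 14).
Column's best responses — vs Rock: Paper (payoff 11); vs Paper: Scissors (payoff 12).
The only mutual best response is (Paper, Scissors); neither player gains by switching there.

(Paper, Scissors)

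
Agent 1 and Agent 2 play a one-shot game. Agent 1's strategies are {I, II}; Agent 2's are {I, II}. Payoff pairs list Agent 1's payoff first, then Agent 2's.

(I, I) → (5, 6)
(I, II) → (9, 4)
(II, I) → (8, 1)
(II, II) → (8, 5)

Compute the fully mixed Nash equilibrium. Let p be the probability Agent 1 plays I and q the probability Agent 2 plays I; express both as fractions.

In a mixed NE each player is indifferent between their pure strategies, so the opponent's mix sets the indifference.
Agent 2 indifferent between I and II: p·6 + (1−p)·1 = p·4 + (1−p)·5 ⟹ 1 + 5p = 5 + (-1)p ⟹ p = 2/3.
Agent 1 indifferent between I and II: q·5 + (1−q)·9 = q·8 + (1−q)·8 ⟹ 9 + (-4)q = 8 + 0q ⟹ q = 1/4.

p = 2/3, q = 1/4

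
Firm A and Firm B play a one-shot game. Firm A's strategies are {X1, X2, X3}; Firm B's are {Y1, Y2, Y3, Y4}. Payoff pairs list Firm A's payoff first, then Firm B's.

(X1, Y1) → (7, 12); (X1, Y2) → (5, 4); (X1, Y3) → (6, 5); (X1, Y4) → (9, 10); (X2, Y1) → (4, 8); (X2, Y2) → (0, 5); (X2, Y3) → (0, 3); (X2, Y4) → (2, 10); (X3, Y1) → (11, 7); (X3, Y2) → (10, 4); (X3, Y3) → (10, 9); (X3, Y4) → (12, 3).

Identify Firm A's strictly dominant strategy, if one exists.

X3

A strategy is strictly dominant if it gives Firm A a strictly higher payoff than every other strategy, against every choice by the opponent.
X3 strictly dominates: vs Y1: 11 > each of {7, 4}; vs Y2: 10 > each of {5, 0}; vs Y3: 10 > each of {6, 0}; vs Y4: 12 > each of {9, 2}.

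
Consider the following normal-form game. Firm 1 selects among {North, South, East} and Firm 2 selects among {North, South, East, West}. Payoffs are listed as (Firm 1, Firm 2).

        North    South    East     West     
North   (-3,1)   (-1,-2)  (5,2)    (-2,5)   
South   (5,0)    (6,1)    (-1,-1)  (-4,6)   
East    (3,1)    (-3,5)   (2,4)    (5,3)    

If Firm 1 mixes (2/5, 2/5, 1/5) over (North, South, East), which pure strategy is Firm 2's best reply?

Compute Firm 2's expected payoff from each pure strategy against the given mix.
North: (2/5)·1 + (2/5)·0 + (1/5)·1 = 3/5
South: (2/5)·(-2) + (2/5)·1 + (1/5)·5 = 3/5
East: (2/5)·2 + (2/5)·(-1) + (1/5)·4 = 6/5
West: (2/5)·5 + (2/5)·6 + (1/5)·3 = 5
Highest expected payoff is 5, from West.

West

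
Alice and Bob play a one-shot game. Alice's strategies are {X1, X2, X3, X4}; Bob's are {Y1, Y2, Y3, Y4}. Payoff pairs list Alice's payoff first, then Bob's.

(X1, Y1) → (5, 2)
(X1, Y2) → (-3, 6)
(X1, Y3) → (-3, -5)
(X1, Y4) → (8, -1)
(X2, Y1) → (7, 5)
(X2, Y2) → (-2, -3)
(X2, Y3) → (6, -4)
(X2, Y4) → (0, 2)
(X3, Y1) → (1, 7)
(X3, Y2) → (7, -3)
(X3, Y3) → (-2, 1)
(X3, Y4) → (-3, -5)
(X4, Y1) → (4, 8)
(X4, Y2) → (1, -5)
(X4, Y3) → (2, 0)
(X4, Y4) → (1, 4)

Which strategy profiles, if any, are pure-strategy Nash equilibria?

(X2, Y1)

Check mutual best responses: a cell is a NE iff neither player can gain by unilaterally deviating.
Alice's best responses — vs Y1: X2 (payoff 7); vs Y2: X3 (payoff 7); vs Y3: X2 (payoff 6); vs Y4: X1 (payoff 8).
Bob's best responses — vs X1: Y2 (payoff 6); vs X2: Y1 (payoff 5); vs X3: Y1 (payoff 7); vs X4: Y1 (payoff 8).
The only mutual best response is (X2, Y1); neither player gains by switching there.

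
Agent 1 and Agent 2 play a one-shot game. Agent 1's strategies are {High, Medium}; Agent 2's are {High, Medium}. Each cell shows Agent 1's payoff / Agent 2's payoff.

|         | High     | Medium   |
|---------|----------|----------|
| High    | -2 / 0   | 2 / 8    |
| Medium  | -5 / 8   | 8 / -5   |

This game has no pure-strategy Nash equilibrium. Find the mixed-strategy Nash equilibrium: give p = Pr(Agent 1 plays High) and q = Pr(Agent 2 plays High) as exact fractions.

p = 13/21, q = 2/3

In a mixed NE each player is indifferent between their pure strategies, so the opponent's mix sets the indifference.
Agent 2 indifferent between High and Medium: p·0 + (1−p)·8 = p·8 + (1−p)·(-5) ⟹ 8 + (-8)p = (-5) + 13p ⟹ p = 13/21.
Agent 1 indifferent between High and Medium: q·(-2) + (1−q)·2 = q·(-5) + (1−q)·8 ⟹ 2 + (-4)q = 8 + (-13)q ⟹ q = 2/3.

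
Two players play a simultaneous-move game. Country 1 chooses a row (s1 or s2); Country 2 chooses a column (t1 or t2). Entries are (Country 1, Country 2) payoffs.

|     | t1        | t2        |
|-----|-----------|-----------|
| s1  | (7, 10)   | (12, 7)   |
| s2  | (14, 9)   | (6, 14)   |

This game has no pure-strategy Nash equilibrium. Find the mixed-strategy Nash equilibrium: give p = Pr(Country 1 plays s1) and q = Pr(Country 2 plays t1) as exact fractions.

p = 5/8, q = 6/13

Each player's mixing probability is pinned down by making the *other* player indifferent.
Country 2 indifferent between t1 and t2: p·10 + (1−p)·9 = p·7 + (1−p)·14 ⟹ 9 + 1p = 14 + (-7)p ⟹ p = 5/8.
Country 1 indifferent between s1 and s2: q·7 + (1−q)·12 = q·14 + (1−q)·6 ⟹ 12 + (-5)q = 6 + 8q ⟹ q = 6/13.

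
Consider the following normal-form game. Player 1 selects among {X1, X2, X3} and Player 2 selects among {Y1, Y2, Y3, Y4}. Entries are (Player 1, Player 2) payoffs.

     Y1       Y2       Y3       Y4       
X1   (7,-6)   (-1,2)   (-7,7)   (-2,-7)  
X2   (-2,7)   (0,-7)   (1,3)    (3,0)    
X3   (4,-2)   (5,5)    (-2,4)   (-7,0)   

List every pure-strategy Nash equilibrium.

(X3, Y2)

Find each player's best response to every opponent strategy; NE are the intersections.
Player 1's best responses — vs Y1: X1 (payoff 7); vs Y2: X3 (payoff 5); vs Y3: X2 (payoff 1); vs Y4: X2 (payoff 3).
Player 2's best responses — vs X1: Y3 (payoff 7); vs X2: Y1 (payoff 7); vs X3: Y2 (payoff 5).
The only mutual best response is (X3, Y2); neither player gains by switching there.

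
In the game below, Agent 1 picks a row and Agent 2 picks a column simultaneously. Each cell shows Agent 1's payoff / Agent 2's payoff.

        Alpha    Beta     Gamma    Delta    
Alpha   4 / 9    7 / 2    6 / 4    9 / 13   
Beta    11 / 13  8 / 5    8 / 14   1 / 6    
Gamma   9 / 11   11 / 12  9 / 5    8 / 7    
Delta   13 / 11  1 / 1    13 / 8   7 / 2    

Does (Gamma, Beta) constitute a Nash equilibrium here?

Yes

Holding Agent 2 at Beta: Agent 1 gets 11 from Gamma, versus 7 from Alpha, 8 from Beta, 1 from Delta. No profitable deviation for Agent 1.
Holding Agent 1 at Gamma: Agent 2 gets 12 from Beta, versus 11 from Alpha, 5 from Gamma, 7 from Delta. No profitable deviation for Agent 2 either.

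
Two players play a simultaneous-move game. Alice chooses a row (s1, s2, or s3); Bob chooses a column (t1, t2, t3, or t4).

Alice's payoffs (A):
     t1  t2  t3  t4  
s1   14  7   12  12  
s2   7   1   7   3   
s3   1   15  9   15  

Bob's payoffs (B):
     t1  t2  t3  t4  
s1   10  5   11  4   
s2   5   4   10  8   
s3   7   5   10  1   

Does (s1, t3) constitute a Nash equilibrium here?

Yes

Holding Bob at t3: Alice gets 12 from s1, versus 7 from s2, 9 from s3. No profitable deviation for Alice.
Holding Alice at s1: Bob gets 11 from t3, versus 10 from t1, 5 from t2, 4 from t4. No profitable deviation for Bob either.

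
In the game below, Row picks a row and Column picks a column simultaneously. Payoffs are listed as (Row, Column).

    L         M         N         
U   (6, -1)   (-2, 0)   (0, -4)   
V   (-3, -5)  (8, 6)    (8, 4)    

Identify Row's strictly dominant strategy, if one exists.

Check whether one of Row's strategies beats all alternatives regardless of what the opponent does.
U is not dominant: against M, V gives 8 > -2.
V is not dominant: against L, U gives 6 > -3.
No single strategy is best against every opponent action.

No strictly dominant strategy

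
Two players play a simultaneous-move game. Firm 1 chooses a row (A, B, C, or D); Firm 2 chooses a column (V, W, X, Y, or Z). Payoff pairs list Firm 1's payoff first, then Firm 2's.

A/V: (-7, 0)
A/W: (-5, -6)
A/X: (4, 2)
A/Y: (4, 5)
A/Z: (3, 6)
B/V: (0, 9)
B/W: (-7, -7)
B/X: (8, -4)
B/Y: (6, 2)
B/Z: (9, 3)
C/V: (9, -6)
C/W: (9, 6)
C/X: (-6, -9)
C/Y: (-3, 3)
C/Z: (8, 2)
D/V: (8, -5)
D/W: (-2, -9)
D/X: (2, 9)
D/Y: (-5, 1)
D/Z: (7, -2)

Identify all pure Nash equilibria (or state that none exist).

A profile is a Nash equilibrium when each player is best-responding to the other.
Firm 1's best responses — vs V: C (payoff 9); vs W: C (payoff 9); vs X: B (payoff 8); vs Y: B (payoff 6); vs Z: B (payoff 9).
Firm 2's best responses — vs A: Z (payoff 6); vs B: V (payoff 9); vs C: W (payoff 6); vs D: X (payoff 9).
The only mutual best response is (C, W); neither player gains by switching there.

(C, W)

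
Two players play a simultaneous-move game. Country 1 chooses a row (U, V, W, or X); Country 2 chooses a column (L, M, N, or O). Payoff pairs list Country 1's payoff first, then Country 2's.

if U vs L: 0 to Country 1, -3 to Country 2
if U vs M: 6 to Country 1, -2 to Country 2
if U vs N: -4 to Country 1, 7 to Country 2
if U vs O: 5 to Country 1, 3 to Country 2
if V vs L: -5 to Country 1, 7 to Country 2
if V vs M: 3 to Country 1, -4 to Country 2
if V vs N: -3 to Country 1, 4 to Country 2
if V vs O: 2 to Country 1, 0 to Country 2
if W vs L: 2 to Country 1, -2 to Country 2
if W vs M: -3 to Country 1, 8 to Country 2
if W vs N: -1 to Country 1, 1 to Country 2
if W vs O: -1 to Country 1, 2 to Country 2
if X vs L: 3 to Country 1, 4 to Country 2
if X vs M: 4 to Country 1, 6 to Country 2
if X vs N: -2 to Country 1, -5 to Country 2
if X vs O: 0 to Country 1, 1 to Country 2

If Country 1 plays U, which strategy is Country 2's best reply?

With Country 1 fixed at U, Country 2's payoffs are: L → -3, M → -2, N → 7, O → 3.
The maximum is 7, achieved by N.

N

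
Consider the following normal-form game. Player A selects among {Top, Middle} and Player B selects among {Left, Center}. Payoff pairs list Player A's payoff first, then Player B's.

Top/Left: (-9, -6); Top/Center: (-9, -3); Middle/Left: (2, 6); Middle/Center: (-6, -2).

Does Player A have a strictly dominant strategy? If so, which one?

Middle

A strategy is strictly dominant if it gives Player A a strictly higher payoff than every other strategy, against every choice by the opponent.
Middle strictly dominates: vs Left: 2 > -9; vs Center: -6 > -9.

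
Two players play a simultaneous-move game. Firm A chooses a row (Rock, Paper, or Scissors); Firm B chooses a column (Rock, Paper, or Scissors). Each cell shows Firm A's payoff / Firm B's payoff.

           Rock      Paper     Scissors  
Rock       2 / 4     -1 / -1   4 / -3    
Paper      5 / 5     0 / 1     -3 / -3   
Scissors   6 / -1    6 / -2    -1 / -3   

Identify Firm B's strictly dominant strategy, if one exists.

Check whether one of Firm B's strategies beats all alternatives regardless of what the opponent does.
Rock strictly dominates: vs Rock: 4 > each of {-1, -3}; vs Paper: 5 > each of {1, -3}; vs Scissors: -1 > each of {-2, -3}.

Rock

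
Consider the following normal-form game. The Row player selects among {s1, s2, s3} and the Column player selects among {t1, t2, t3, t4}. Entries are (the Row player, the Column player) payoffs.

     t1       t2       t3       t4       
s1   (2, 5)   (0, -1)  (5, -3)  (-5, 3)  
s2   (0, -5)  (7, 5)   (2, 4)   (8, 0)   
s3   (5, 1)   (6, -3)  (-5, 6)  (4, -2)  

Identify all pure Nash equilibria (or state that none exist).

(s2, t2)

Check mutual best responses: a cell is a NE iff neither player can gain by unilaterally deviating.
The Row player's best responses — vs t1: s3 (payoff 5); vs t2: s2 (payoff 7); vs t3: s1 (payoff 5); vs t4: s2 (payoff 8).
The Column player's best responses — vs s1: t1 (payoff 5); vs s2: t2 (payoff 5); vs s3: t3 (payoff 6).
The only mutual best response is (s2, t2); neither player gains by switching there.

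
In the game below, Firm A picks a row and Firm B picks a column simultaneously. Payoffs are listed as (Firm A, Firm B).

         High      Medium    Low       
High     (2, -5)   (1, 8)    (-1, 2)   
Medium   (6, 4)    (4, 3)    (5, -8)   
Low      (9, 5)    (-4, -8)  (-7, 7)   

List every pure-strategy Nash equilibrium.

None

A profile is a Nash equilibrium when each player is best-responding to the other.
Firm A's best responses — vs High: Low (payoff 9); vs Medium: Medium (payoff 4); vs Low: Medium (payoff 5).
Firm B's best responses — vs High: Medium (payoff 8); vs Medium: High (payoff 4); vs Low: Low (payoff 7).
No cell has both players best-responding. For instance, Firm A's best reply to Low is Medium, but against Medium Firm B prefers High over Low.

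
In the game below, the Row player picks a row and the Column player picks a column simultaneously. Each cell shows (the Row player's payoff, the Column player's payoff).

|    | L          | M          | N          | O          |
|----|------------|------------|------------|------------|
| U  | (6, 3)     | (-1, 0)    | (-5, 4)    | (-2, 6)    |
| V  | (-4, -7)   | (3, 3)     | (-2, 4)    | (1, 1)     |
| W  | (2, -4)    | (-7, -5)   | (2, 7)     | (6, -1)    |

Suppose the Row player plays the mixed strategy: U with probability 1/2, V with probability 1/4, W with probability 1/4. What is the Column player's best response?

N

The Column player's best reply maximizes expected payoff against the mix.
L: (1/2)·3 + (1/4)·(-7) + (1/4)·(-4) = -5/4
M: (1/2)·0 + (1/4)·3 + (1/4)·(-5) = -1/2
N: (1/2)·4 + (1/4)·4 + (1/4)·7 = 19/4
O: (1/2)·6 + (1/4)·1 + (1/4)·(-1) = 3
Highest expected payoff is 19/4, from N.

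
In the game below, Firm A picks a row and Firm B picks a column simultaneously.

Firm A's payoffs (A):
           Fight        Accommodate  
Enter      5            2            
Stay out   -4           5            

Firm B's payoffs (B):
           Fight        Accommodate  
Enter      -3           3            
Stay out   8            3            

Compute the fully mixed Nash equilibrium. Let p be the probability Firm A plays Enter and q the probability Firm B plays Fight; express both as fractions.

p = 5/11, q = 1/4

Each player's mixing probability is pinned down by making the *other* player indifferent.
Firm B indifferent between Fight and Accommodate: p·(-3) + (1−p)·8 = p·3 + (1−p)·3 ⟹ 8 + (-11)p = 3 + 0p ⟹ p = 5/11.
Firm A indifferent between Enter and Stay out: q·5 + (1−q)·2 = q·(-4) + (1−q)·5 ⟹ 2 + 3q = 5 + (-9)q ⟹ q = 1/4.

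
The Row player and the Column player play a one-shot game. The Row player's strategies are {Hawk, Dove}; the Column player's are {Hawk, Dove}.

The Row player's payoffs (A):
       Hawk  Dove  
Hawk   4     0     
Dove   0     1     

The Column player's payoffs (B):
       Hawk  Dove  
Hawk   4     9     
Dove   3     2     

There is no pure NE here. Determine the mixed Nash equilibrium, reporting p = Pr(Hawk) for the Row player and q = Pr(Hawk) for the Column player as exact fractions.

p = 1/6, q = 1/5

Each player's mixing probability is pinned down by making the *other* player indifferent.
The Column player indifferent between Hawk and Dove: p·4 + (1−p)·3 = p·9 + (1−p)·2 ⟹ 3 + 1p = 2 + 7p ⟹ p = 1/6.
The Row player indifferent between Hawk and Dove: q·4 + (1−q)·0 = q·0 + (1−q)·1 ⟹ 0 + 4q = 1 + (-1)q ⟹ q = 1/5.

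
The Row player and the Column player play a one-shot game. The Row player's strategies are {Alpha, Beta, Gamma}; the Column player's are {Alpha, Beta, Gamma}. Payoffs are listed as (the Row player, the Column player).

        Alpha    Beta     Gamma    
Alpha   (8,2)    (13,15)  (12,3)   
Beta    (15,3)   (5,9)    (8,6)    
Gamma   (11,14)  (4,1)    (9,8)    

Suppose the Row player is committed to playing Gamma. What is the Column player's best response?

With the Row player fixed at Gamma, the Column player's payoffs are: Alpha → 14, Beta → 1, Gamma → 8.
The maximum is 14, achieved by Alpha.

Alpha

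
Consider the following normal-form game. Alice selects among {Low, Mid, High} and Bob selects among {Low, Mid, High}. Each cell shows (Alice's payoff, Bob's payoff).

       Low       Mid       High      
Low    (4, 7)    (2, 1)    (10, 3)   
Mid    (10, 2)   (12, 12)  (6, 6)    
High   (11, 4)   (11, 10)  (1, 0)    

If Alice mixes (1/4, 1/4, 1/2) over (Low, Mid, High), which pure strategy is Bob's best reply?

Bob's best reply maximizes expected payoff against the mix.
Low: (1/4)·7 + (1/4)·2 + (1/2)·4 = 17/4
Mid: (1/4)·1 + (1/4)·12 + (1/2)·10 = 33/4
High: (1/4)·3 + (1/4)·6 + (1/2)·0 = 9/4
Highest expected payoff is 33/4, from Mid.

Mid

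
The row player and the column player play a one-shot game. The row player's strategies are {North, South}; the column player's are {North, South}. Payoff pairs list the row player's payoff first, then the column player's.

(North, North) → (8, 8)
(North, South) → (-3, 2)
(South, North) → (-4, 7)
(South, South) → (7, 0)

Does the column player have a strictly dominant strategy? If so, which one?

North

A strategy is strictly dominant if it gives the column player a strictly higher payoff than every other strategy, against every choice by the opponent.
North strictly dominates: vs North: 8 > 2; vs South: 7 > 0.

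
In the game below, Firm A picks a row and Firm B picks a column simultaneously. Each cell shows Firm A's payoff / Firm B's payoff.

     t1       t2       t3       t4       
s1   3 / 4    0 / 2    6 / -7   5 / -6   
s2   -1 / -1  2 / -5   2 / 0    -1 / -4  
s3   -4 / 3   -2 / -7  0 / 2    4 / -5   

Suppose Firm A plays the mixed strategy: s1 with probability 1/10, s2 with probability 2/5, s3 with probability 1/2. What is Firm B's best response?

Compute Firm B's expected payoff from each pure strategy against the given mix.
t1: (1/10)·4 + (2/5)·(-1) + (1/2)·3 = 3/2
t2: (1/10)·2 + (2/5)·(-5) + (1/2)·(-7) = -53/10
t3: (1/10)·(-7) + (2/5)·0 + (1/2)·2 = 3/10
t4: (1/10)·(-6) + (2/5)·(-4) + (1/2)·(-5) = -47/10
Highest expected payoff is 3/2, from t1.

t1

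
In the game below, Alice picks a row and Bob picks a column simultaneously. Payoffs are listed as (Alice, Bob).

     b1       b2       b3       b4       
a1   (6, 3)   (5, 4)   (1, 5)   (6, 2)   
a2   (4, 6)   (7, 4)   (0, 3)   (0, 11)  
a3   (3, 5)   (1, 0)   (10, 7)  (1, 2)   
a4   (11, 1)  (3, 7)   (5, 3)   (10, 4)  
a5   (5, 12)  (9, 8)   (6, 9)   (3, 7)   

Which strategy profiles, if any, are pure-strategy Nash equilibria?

(a3, b3)

Find each player's best response to every opponent strategy; NE are the intersections.
Alice's best responses — vs b1: a4 (payoff 11); vs b2: a5 (payoff 9); vs b3: a3 (payoff 10); vs b4: a4 (payoff 10).
Bob's best responses — vs a1: b3 (payoff 5); vs a2: b4 (payoff 11); vs a3: b3 (payoff 7); vs a4: b2 (payoff 7); vs a5: b1 (payoff 12).
The only mutual best response is (a3, b3); neither player gains by switching there.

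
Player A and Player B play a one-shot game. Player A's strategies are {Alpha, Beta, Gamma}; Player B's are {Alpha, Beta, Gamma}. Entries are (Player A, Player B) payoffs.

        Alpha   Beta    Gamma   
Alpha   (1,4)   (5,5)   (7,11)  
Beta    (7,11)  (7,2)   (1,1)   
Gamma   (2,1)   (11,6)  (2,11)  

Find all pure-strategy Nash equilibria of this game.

Find each player's best response to every opponent strategy; NE are the intersections.
Player A's best responses — vs Alpha: Beta (payoff 7); vs Beta: Gamma (payoff 11); vs Gamma: Alpha (payoff 7).
Player B's best responses — vs Alpha: Gamma (payoff 11); vs Beta: Alpha (payoff 11); vs Gamma: Gamma (payoff 11).
Mutual best responses occur at (Alpha, Gamma) and (Beta, Alpha); at each, neither player gains by switching.

(Alpha, Gamma) and (Beta, Alpha)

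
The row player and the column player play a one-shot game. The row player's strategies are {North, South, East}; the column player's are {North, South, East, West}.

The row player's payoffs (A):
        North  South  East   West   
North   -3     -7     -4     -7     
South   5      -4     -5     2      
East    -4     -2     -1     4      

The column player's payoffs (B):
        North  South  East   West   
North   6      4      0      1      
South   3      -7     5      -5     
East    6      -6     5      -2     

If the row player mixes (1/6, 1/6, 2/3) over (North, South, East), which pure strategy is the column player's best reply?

North

The column player's best reply maximizes expected payoff against the mix.
North: (1/6)·6 + (1/6)·3 + (2/3)·6 = 11/2
South: (1/6)·4 + (1/6)·(-7) + (2/3)·(-6) = -9/2
East: (1/6)·0 + (1/6)·5 + (2/3)·5 = 25/6
West: (1/6)·1 + (1/6)·(-5) + (2/3)·(-2) = -2
Highest expected payoff is 11/2, from North.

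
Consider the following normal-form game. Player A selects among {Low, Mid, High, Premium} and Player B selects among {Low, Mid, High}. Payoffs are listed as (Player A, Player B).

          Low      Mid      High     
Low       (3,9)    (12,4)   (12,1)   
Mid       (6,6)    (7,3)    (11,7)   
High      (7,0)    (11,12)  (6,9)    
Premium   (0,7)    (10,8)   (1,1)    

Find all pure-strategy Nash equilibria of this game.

There is no pure-strategy Nash equilibrium

A profile is a Nash equilibrium when each player is best-responding to the other.
Player A's best responses — vs Low: High (payoff 7); vs Mid: Low (payoff 12); vs High: Low (payoff 12).
Player B's best responses — vs Low: Low (payoff 9); vs Mid: High (payoff 7); vs High: Mid (payoff 12); vs Premium: Mid (payoff 8).
No cell has both players best-responding. For instance, Player A's best reply to High is Low, but against Low Player B prefers Low over High.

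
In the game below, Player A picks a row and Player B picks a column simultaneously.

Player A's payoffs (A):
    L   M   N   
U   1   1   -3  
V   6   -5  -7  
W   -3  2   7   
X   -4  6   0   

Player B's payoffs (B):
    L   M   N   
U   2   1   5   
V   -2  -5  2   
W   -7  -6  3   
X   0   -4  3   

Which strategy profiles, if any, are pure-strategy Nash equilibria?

Find each player's best response to every opponent strategy; NE are the intersections.
Player A's best responses — vs L: V (payoff 6); vs M: X (payoff 6); vs N: W (payoff 7).
Player B's best responses — vs U: N (payoff 5); vs V: N (payoff 2); vs W: N (payoff 3); vs X: N (payoff 3).
The only mutual best response is (W, N); neither player gains by switching there.

(W, N)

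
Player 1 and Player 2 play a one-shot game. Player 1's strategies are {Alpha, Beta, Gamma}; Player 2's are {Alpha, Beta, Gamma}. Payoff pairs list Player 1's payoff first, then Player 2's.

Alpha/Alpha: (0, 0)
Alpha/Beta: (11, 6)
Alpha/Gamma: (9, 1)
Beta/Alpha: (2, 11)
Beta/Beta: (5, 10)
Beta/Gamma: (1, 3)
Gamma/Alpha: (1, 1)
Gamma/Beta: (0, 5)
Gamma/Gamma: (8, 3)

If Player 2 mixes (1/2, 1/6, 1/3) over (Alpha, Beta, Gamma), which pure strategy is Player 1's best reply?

Player 1's best reply maximizes expected payoff against the mix.
Alpha: (1/2)·0 + (1/6)·11 + (1/3)·9 = 29/6
Beta: (1/2)·2 + (1/6)·5 + (1/3)·1 = 13/6
Gamma: (1/2)·1 + (1/6)·0 + (1/3)·8 = 19/6
Highest expected payoff is 29/6, from Alpha.

Alpha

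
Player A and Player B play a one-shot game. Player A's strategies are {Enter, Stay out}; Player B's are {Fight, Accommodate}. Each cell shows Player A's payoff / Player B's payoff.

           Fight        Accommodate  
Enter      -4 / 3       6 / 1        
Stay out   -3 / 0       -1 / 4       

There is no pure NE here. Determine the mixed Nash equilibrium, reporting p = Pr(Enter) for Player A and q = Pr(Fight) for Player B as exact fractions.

p = 2/3, q = 7/8

In a mixed NE each player is indifferent between their pure strategies, so the opponent's mix sets the indifference.
Player B indifferent between Fight and Accommodate: p·3 + (1−p)·0 = p·1 + (1−p)·4 ⟹ 0 + 3p = 4 + (-3)p ⟹ p = 2/3.
Player A indifferent between Enter and Stay out: q·(-4) + (1−q)·6 = q·(-3) + (1−q)·(-1) ⟹ 6 + (-10)q = (-1) + (-2)q ⟹ q = 7/8.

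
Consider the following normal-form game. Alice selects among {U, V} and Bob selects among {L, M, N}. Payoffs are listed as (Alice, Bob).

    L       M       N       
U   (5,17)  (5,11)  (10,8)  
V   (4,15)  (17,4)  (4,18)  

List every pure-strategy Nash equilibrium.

(U, L)

Find each player's best response to every opponent strategy; NE are the intersections.
Alice's best responses — vs L: U (payoff 5); vs M: V (payoff 17); vs N: U (payoff 10).
Bob's best responses — vs U: L (payoff 17); vs V: N (payoff 18).
The only mutual best response is (U, L); neither player gains by switching there.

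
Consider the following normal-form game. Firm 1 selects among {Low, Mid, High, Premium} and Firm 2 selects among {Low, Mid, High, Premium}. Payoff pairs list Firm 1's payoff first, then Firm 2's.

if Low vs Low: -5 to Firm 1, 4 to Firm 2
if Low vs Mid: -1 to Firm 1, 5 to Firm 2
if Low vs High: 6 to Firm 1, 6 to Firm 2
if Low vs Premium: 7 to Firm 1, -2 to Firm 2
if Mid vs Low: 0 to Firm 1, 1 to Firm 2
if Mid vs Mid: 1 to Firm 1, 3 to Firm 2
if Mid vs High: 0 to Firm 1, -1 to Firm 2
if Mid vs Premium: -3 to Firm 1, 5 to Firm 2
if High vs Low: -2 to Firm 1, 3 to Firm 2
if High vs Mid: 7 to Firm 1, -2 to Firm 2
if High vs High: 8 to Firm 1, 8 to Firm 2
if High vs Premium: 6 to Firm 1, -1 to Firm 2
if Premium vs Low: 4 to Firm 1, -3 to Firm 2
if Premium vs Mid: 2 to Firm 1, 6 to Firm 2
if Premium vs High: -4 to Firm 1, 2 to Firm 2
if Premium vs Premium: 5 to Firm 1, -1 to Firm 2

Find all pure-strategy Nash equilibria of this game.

(High, High)

A profile is a Nash equilibrium when each player is best-responding to the other.
Firm 1's best responses — vs Low: Premium (payoff 4); vs Mid: High (payoff 7); vs High: High (payoff 8); vs Premium: Low (payoff 7).
Firm 2's best responses — vs Low: High (payoff 6); vs Mid: Premium (payoff 5); vs High: High (payoff 8); vs Premium: Mid (payoff 6).
The only mutual best response is (High, High); neither player gains by switching there.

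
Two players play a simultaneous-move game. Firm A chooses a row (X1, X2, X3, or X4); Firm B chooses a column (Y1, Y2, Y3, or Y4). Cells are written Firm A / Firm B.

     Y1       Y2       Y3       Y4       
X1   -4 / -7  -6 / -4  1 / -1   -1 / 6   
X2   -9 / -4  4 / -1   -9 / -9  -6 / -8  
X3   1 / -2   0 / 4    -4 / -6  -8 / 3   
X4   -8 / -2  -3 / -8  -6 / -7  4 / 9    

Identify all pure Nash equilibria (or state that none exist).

Find each player's best response to every opponent strategy; NE are the intersections.
Firm A's best responses — vs Y1: X3 (payoff 1); vs Y2: X2 (payoff 4); vs Y3: X1 (payoff 1); vs Y4: X4 (payoff 4).
Firm B's best responses — vs X1: Y4 (payoff 6); vs X2: Y2 (payoff -1); vs X3: Y2 (payoff 4); vs X4: Y4 (payoff 9).
Mutual best responses occur at (X2, Y2) and (X4, Y4); at each, neither player gains by switching.

(X2, Y2) and (X4, Y4)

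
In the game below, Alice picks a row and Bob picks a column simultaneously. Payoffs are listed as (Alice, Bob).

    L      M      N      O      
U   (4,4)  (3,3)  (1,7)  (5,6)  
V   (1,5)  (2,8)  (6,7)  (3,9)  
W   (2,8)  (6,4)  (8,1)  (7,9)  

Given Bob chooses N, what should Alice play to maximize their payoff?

With Bob fixed at N, Alice's payoffs are: U → 1, V → 6, W → 8.
The maximum is 8, achieved by W.

W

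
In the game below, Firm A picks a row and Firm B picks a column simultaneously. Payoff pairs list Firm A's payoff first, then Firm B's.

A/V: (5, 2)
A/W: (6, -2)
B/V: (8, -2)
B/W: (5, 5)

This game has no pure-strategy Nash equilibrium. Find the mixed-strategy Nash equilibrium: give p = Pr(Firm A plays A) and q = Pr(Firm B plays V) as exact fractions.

Each player's mixing probability is pinned down by making the *other* player indifferent.
Firm B indifferent between V and W: p·2 + (1−p)·(-2) = p·(-2) + (1−p)·5 ⟹ (-2) + 4p = 5 + (-7)p ⟹ p = 7/11.
Firm A indifferent between A and B: q·5 + (1−q)·6 = q·8 + (1−q)·5 ⟹ 6 + (-1)q = 5 + 3q ⟹ q = 1/4.

p = 7/11, q = 1/4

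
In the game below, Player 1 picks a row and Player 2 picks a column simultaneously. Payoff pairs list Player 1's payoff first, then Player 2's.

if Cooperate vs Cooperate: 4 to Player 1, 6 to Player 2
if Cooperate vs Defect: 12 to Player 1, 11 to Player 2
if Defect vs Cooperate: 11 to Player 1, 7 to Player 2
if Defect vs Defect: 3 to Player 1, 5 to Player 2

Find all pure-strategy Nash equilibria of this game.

(Cooperate, Defect) and (Defect, Cooperate)

Find each player's best response to every opponent strategy; NE are the intersections.
Player 1's best responses — vs Cooperate: Defect (payoff 11); vs Defect: Cooperate (payoff 12).
Player 2's best responses — vs Cooperate: Defect (payoff 11); vs Defect: Cooperate (payoff 7).
Mutual best responses occur at (Cooperate, Defect) and (Defect, Cooperate); at each, neither player gains by switching.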